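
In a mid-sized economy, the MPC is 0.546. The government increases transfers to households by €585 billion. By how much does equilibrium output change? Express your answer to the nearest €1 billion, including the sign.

The transfer change shifts disposable income by +€585 billion, so first-round consumption changes by c·ΔTR = 0.546 × (+€585 billion) = +€319.41 billion.
Expenditure multiplier = 1/(1 − MPC) = 1/(1 − 0.546) = 1/0.454 ≈ 2.203.
The transfer multiplier is c × k ≈ 1.203, so ΔY = k × (c·ΔTR) = (+€319.41 billion) / 0.454 ≈ +€704 billion.

+€704 billion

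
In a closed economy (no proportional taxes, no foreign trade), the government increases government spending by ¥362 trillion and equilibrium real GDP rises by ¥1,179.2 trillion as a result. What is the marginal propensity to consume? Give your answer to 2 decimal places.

0.69

Implied spending multiplier k = ΔY/ΔG = 1,179.2/362 ≈ 3.2575.
Since k = 1/(1 − MPC), MPC = 1 − 1/k = 1 − ΔG/ΔY = 1 − 362/1,179.2 ≈ 0.69.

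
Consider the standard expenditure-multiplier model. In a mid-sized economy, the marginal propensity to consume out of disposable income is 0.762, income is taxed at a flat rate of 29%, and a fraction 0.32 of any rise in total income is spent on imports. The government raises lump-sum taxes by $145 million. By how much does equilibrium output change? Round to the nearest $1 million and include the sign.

−$142 million

A lump-sum tax change of +$145 million shifts disposable income by −$145 million; first-round consumption changes by −c × ΔT = −0.762 × (+$145 million) = −$110.49 million.
Expenditure multiplier = 1/(1 − c(1−t) + m) = 1/(1 − 0.762×0.71 + 0.32) = 1/0.77898 ≈ 1.284.
The tax multiplier is −c × k ≈ −0.978, so ΔY = k × (−c·ΔT) = (−$110.49 million) / 0.77898 ≈ −$142 million.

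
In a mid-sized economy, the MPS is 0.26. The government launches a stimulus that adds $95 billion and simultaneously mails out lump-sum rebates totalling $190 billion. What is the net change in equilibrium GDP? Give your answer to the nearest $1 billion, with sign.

+$906 billion

MPC = 1 − MPS = 1 − 0.26 = 0.74.
Expenditure multiplier = 1/(1 − MPC) = 1/(1 − 0.74) = 1/0.26 ≈ 3.846.
ΔG contributes k·ΔG = (+$95 billion) / 0.26 ≈ +$365.4 billion.
ΔT of −$190 billion changes first-round spending by −c·ΔT = +$140.6 billion, contributing k·(−c·ΔT) = (+$140.6 billion) / 0.26 ≈ +$540.8 billion.
Net ΔY = k(ΔG − c·ΔT) = (+$235.6 billion) / 0.26 ≈ +$906 billion.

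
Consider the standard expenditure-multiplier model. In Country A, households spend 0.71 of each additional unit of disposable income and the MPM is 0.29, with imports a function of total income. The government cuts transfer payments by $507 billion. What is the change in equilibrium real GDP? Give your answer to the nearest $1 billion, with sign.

The transfer change shifts disposable income by −$507 billion, so first-round consumption changes by c·ΔTR = 0.71 × (−$507 billion) = −$359.97 billion.
Expenditure multiplier = 1/(1 − c + m) = 1/(1 − 0.71 + 0.29) = 1/0.58 ≈ 1.724.
The transfer multiplier is c × k ≈ 1.224, so ΔY = k × (c·ΔTR) = (−$359.97 billion) / 0.58 ≈ −$621 billion.

−$621 billion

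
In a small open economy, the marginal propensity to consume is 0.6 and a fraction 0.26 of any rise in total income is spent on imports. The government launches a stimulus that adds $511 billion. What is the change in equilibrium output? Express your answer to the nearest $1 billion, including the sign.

+$774 billion

Government-spending multiplier = 1/(1 − c + m) = 1/(1 − 0.6 + 0.26) = 1/0.66 ≈ 1.515.
ΔY = k × ΔG = (+$511 billion) / 0.66 ≈ +$774 billion.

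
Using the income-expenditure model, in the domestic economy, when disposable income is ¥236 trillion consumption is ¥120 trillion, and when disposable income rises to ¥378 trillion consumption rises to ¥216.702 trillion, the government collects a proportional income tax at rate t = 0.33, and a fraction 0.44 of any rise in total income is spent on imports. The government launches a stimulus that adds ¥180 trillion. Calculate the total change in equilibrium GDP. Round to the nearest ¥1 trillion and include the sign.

MPC = ΔC/ΔYd = (216.702 − 120)/(378 − 236) = 96.702/142 = 0.681.
Government-spending multiplier = 1/(1 − c(1−t) + m) = 1/(1 − 0.681×0.67 + 0.44) = 1/0.98373 ≈ 1.017.
ΔY = k × ΔG = (+¥180 trillion) / 0.98373 ≈ +¥183 trillion.

+¥183 trillion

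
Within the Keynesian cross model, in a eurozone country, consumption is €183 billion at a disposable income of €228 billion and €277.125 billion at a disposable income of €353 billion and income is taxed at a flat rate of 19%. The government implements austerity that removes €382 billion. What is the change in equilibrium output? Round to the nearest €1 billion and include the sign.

MPC = ΔC/ΔYd = (277.125 − 183)/(353 − 228) = 94.125/125 = 0.753.
Spending multiplier = 1/(1 − c(1−t)) = 1/(1 − 0.753×0.81) = 1/0.39007 ≈ 2.564.
ΔY = k × ΔG = (−€382 billion) / 0.39007 ≈ −€979 billion.

−€979 billion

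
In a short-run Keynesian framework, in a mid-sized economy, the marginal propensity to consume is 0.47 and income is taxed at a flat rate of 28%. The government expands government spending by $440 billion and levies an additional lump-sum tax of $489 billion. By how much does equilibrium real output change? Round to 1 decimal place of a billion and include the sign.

Expenditure multiplier = 1/(1 − c(1−t)) = 1/(1 − 0.47×0.72) = 1/0.6616 ≈ 1.511.
ΔG contributes k·ΔG = (+$440 billion) / 0.6616 ≈ +$665.1 billion.
ΔT of +$489 billion changes first-round spending by −c·ΔT = −$229.83 billion, contributing k·(−c·ΔT) = (−$229.83 billion) / 0.6616 ≈ −$347.4 billion.
Net ΔY = k(ΔG − c·ΔT) = (+$210.17 billion) / 0.6616 ≈ +$317.7 billion.

+$317.7 billion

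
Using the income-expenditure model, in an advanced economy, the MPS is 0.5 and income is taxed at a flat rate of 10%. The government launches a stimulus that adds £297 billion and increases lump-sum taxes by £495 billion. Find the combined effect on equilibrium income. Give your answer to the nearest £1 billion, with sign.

+£90 billion

MPC = 1 − MPS = 1 − 0.5 = 0.5.
Expenditure multiplier = 1/(1 − c(1−t)) = 1/(1 − 0.5×0.9) = 1/0.55 ≈ 1.818.
ΔG contributes k·ΔG = (+£297 billion) / 0.55 = +£540 billion.
ΔT of +£495 billion changes first-round spending by −c·ΔT = −£247.5 billion, contributing k·(−c·ΔT) = (−£247.5 billion) / 0.55 = −£450 billion.
Net ΔY = k(ΔG − c·ΔT) = (+£49.5 billion) / 0.55 = +£90 billion.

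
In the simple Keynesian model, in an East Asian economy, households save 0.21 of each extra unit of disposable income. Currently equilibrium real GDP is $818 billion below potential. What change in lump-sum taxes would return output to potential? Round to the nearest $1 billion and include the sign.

MPC = 1 − MPS = 1 − 0.21 = 0.79.
Spending multiplier = 1/(1 − MPC) = 1/(1 − 0.79) = 1/0.21 ≈ 4.762.
Tax multiplier = −c·k = −0.79/0.21 ≈ −3.762. Need ΔY = +$818 billion, so ΔT = ΔY/(−c·k) = −(+$818 billion) × 0.21 / 0.79 ≈ −$217 billion.
The government should cut lump-sum taxes by $217 billion.

−$217 billion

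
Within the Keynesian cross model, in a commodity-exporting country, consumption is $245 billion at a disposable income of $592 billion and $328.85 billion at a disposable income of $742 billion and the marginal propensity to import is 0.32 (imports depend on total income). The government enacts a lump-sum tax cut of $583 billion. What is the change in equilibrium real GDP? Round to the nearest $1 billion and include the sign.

+$428 billion

MPC = ΔC/ΔYd = (328.85 − 245)/(742 − 592) = 83.85/150 = 0.559.
A lump-sum tax change of −$583 billion shifts disposable income by +$583 billion; first-round consumption changes by −c × ΔT = −0.559 × (−$583 billion) = +$325.897 billion.
Expenditure multiplier = 1/(1 − c + m) = 1/(1 − 0.559 + 0.32) = 1/0.761 ≈ 1.314.
The tax multiplier is −c × k ≈ −0.735, so ΔY = k × (−c·ΔT) = (+$325.897 billion) / 0.761 ≈ +$428 billion.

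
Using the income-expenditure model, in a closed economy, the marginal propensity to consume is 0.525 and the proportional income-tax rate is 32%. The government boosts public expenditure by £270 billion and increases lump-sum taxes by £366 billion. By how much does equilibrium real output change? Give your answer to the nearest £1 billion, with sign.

Expenditure multiplier = 1/(1 − c(1−t)) = 1/(1 − 0.525×0.68) = 1/0.643 ≈ 1.555.
ΔG contributes k·ΔG = (+£270 billion) / 0.643 ≈ +£419.9 billion.
ΔT of +£366 billion changes first-round spending by −c·ΔT = −£192.15 billion, contributing k·(−c·ΔT) = (−£192.15 billion) / 0.643 ≈ −£298.8 billion.
Net ΔY = k(ΔG − c·ΔT) = (+£77.85 billion) / 0.643 ≈ +£121 billion.

+£121 billion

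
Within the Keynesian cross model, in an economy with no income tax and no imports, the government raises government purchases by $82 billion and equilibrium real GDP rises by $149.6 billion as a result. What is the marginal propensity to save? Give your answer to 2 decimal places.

0.55

Implied spending multiplier k = ΔY/ΔG = 149.6/82 ≈ 1.8244.
Since k = 1/(1 − MPC), MPC = 1 − 1/k = 1 − ΔG/ΔY = 1 − 82/149.6 ≈ 0.45.
MPS = 1 − MPC = 0.55.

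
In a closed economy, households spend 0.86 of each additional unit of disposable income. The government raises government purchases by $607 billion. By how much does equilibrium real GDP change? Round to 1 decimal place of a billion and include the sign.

+$4,335.7 billion

Expenditure multiplier = 1/(1 − MPC) = 1/(1 − 0.86) = 1/0.14 ≈ 7.143.
ΔY = k × ΔG = (+$607 billion) / 0.14 ≈ +$4,335.7 billion.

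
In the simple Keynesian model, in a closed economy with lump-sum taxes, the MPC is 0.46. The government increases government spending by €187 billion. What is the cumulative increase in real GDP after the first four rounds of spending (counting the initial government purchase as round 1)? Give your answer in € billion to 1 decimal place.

Round 1 adds ΔG = €187 billion; each later round is MPC = 0.46 times the previous.
After 4 rounds: 187 + 86.02 + 39.5692 + 18.201832 = ΔG·(1 − c^4)/(1 − c) = 187 × (1 − 0.04477456)/0.54 ≈ €330.8 billion.

€330.8 billion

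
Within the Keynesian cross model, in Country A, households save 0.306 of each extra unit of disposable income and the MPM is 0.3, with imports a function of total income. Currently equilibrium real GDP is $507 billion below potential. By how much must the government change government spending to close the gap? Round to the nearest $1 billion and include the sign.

+$307 billion

MPC = 1 − MPS = 1 − 0.306 = 0.694.
Spending multiplier = 1/(1 − c + m) = 1/(1 − 0.694 + 0.3) = 1/0.606 ≈ 1.65.
Need ΔY = +$507 billion, so ΔG = ΔY/k = (+$507 billion) × 0.606 ≈ +$307 billion.
The government should increase government spending by $307 billion.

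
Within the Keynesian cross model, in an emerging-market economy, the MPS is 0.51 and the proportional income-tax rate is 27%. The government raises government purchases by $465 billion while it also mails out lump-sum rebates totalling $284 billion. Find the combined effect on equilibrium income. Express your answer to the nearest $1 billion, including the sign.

+$941 billion

MPC = 1 − MPS = 1 − 0.51 = 0.49.
Expenditure multiplier = 1/(1 − c(1−t)) = 1/(1 − 0.49×0.73) = 1/0.6423 ≈ 1.557.
ΔG contributes k·ΔG = (+$465 billion) / 0.6423 ≈ +$724 billion.
ΔT of −$284 billion changes first-round spending by −c·ΔT = +$139.16 billion, contributing k·(−c·ΔT) = (+$139.16 billion) / 0.6423 ≈ +$216.7 billion.
Net ΔY = k(ΔG − c·ΔT) = (+$604.16 billion) / 0.6423 ≈ +$941 billion.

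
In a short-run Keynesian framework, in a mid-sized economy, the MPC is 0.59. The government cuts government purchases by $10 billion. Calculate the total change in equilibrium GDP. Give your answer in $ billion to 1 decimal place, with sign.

Expenditure multiplier = 1/(1 − MPC) = 1/(1 − 0.59) = 1/0.41 ≈ 2.439.
ΔY = k × ΔG = (−$10 billion) / 0.41 ≈ −$24.4 billion.

−$24.4 billion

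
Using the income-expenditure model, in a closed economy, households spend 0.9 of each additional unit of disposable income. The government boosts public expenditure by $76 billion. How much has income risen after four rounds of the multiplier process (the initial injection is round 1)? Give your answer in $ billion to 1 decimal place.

Round 1 adds ΔG = $76 billion; each later round is MPC = 0.9 times the previous.
After 4 rounds: 76 + 68.4 + 61.56 + 55.404 = ΔG·(1 − c^4)/(1 − c) = 76 × (1 − 0.6561)/0.1 ≈ $261.4 billion.

$261.4 billion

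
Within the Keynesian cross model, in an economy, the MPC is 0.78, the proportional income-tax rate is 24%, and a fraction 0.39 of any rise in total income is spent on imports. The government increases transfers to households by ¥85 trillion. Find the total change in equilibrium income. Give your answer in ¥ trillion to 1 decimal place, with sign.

The transfer change shifts disposable income by +¥85 trillion, so first-round consumption changes by c·ΔTR = 0.78 × (+¥85 trillion) = +¥66.3 trillion.
Expenditure multiplier = 1/(1 − c(1−t) + m) = 1/(1 − 0.78×0.76 + 0.39) = 1/0.7972 ≈ 1.254.
The transfer multiplier is c × k ≈ 0.978, so ΔY = k × (c·ΔTR) = (+¥66.3 trillion) / 0.7972 ≈ +¥83.2 trillion.

+¥83.2 trillion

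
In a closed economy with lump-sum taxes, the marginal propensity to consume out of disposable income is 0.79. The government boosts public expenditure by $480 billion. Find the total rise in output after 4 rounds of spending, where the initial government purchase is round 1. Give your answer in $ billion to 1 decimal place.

$1,395.4 billion

Round 1 adds ΔG = $480 billion; each later round is MPC = 0.79 times the previous.
After 4 rounds: 480 + 379.2 + 299.568 + 236.65872 = ΔG·(1 − c^4)/(1 − c) = 480 × (1 − 0.38950081)/0.21 ≈ $1,395.4 billion.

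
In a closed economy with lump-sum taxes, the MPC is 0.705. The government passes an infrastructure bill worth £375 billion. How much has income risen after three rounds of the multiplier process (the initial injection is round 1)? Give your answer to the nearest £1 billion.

£826 billion

Round 1 adds ΔG = £375 billion; each later round is MPC = 0.705 times the previous.
After 3 rounds: 375 + 264.375 + 186.384375 = ΔG·(1 − c^3)/(1 − c) = 375 × (1 − 0.350402625)/0.295 ≈ £826 billion.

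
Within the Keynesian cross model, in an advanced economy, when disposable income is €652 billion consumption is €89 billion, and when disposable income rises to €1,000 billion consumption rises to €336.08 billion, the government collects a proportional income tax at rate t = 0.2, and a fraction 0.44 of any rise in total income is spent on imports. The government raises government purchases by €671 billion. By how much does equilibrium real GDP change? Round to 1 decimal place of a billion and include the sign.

+€769.5 billion

MPC = ΔC/ΔYd = (336.08 − 89)/(1,000 − 652) = 247.08/348 = 0.71.
Government-spending multiplier = 1/(1 − c(1−t) + m) = 1/(1 − 0.71×0.8 + 0.44) = 1/0.872 ≈ 1.147.
ΔY = k × ΔG = (+€671 billion) / 0.872 ≈ +€769.5 billion.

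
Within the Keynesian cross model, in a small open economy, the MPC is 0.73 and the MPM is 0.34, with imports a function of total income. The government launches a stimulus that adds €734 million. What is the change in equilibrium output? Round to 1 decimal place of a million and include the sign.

Expenditure multiplier = 1/(1 − c + m) = 1/(1 − 0.73 + 0.34) = 1/0.61 ≈ 1.639.
ΔY = k × ΔG = (+€734 million) / 0.61 ≈ +€1,203.3 million.

+€1,203.3 million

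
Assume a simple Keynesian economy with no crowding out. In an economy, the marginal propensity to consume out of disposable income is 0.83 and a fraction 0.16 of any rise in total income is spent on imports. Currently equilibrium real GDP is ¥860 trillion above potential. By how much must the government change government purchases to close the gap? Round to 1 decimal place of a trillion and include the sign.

−¥283.8 trillion

Spending multiplier = 1/(1 − c + m) = 1/(1 − 0.83 + 0.16) = 1/0.33 ≈ 3.03.
Need ΔY = −¥860 trillion, so ΔG = ΔY/k = (−¥860 trillion) × 0.33 = −¥283.8 trillion.
The government should cut government purchases by ¥283.8 trillion.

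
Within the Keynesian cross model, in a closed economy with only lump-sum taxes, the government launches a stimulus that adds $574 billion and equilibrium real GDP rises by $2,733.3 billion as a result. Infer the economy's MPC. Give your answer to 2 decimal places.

0.79

Implied spending multiplier k = ΔY/ΔG = 2,733.3/574 ≈ 4.7618.
Since k = 1/(1 − MPC), MPC = 1 − 1/k = 1 − ΔG/ΔY = 1 − 574/2,733.3 ≈ 0.79.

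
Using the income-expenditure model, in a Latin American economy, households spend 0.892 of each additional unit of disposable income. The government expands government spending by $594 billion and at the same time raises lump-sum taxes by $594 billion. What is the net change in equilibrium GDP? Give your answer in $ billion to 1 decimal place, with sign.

+$594.0 billion

Expenditure multiplier = 1/(1 − MPC) = 1/(1 − 0.892) = 1/0.108 ≈ 9.259.
ΔG contributes k·ΔG = (+$594 billion) / 0.108 = +$5,500 billion.
ΔT of +$594 billion changes first-round spending by −c·ΔT = −$529.848 billion, contributing k·(−c·ΔT) = (−$529.848 billion) / 0.108 = −$4,906 billion.
With ΔG = ΔT and no other leakages, the balanced-budget multiplier is 1, so ΔY = ΔG = +$594 billion.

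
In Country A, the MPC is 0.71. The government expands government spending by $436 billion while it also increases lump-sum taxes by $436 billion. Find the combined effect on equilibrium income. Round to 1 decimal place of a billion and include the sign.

+$436.0 billion

Expenditure multiplier = 1/(1 − MPC) = 1/(1 − 0.71) = 1/0.29 ≈ 3.448.
ΔG contributes k·ΔG = (+$436 billion) / 0.29 ≈ +$1,503.4 billion.
ΔT of +$436 billion changes first-round spending by −c·ΔT = −$309.56 billion, contributing k·(−c·ΔT) = (−$309.56 billion) / 0.29 ≈ −$1,067.4 billion.
With ΔG = ΔT and no other leakages, the balanced-budget multiplier is 1, so ΔY = ΔG = +$436 billion.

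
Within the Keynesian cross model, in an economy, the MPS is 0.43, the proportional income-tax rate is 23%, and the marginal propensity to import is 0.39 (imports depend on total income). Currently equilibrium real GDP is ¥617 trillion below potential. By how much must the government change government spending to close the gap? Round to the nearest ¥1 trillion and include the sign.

MPC = 1 − MPS = 1 − 0.43 = 0.57.
Spending multiplier = 1/(1 − c(1−t) + m) = 1/(1 − 0.57×0.77 + 0.39) = 1/0.9511 ≈ 1.051.
Need ΔY = +¥617 trillion, so ΔG = ΔY/k = (+¥617 trillion) × 0.9511 ≈ +¥587 trillion.
The government should increase government spending by ¥587 trillion.

+¥587 trillion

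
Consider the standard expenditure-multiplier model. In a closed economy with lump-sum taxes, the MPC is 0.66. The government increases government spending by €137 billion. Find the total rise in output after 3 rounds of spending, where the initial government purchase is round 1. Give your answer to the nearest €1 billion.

€287 billion

Round 1 adds ΔG = €137 billion; each later round is MPC = 0.66 times the previous.
After 3 rounds: 137 + 90.42 + 59.6772 = ΔG·(1 − c^3)/(1 − c) = 137 × (1 − 0.287496)/0.34 ≈ €287 billion.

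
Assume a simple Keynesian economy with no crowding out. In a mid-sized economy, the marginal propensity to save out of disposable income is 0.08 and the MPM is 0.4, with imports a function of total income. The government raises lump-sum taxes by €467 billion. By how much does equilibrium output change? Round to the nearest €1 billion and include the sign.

MPC = 1 − MPS = 1 − 0.08 = 0.92.
A lump-sum tax change of +€467 billion shifts disposable income by −€467 billion; first-round consumption changes by −c × ΔT = −0.92 × (+€467 billion) = −€429.64 billion.
Expenditure multiplier = 1/(1 − c + m) = 1/(1 − 0.92 + 0.4) = 1/0.48 ≈ 2.083.
The tax multiplier is −c × k ≈ −1.917, so ΔY = k × (−c·ΔT) = (−€429.64 billion) / 0.48 ≈ −€895 billion.

−€895 billion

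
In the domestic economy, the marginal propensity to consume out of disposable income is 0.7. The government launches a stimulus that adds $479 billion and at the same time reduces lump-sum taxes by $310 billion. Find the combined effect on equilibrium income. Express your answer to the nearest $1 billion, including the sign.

Expenditure multiplier = 1/(1 − MPC) = 1/(1 − 0.7) = 1/0.3 ≈ 3.333.
ΔG contributes k·ΔG = (+$479 billion) / 0.3 ≈ +$1,596.7 billion.
ΔT of −$310 billion changes first-round spending by −c·ΔT = +$217 billion, contributing k·(−c·ΔT) = (+$217 billion) / 0.3 ≈ +$723.3 billion.
Net ΔY = k(ΔG − c·ΔT) = (+$696 billion) / 0.3 = +$2,320 billion.

+$2,320 billion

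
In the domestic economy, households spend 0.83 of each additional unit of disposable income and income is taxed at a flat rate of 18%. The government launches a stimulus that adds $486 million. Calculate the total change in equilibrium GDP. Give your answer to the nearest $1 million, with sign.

Expenditure multiplier = 1/(1 − c(1−t)) = 1/(1 − 0.83×0.82) = 1/0.3194 ≈ 3.131.
ΔY = k × ΔG = (+$486 million) / 0.3194 ≈ +$1,522 million.

+$1,522 million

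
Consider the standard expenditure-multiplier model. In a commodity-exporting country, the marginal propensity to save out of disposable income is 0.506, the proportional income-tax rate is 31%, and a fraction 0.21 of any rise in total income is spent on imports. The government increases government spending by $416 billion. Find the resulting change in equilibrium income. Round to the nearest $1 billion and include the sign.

MPC = 1 − MPS = 1 − 0.506 = 0.494.
Spending multiplier = 1/(1 − c(1−t) + m) = 1/(1 − 0.494×0.69 + 0.21) = 1/0.86914 ≈ 1.151.
ΔY = k × ΔG = (+$416 billion) / 0.86914 ≈ +$479 billion.

+$479 billion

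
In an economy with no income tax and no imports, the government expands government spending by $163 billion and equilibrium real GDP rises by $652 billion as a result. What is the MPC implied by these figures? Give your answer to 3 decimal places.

Implied spending multiplier k = ΔY/ΔG = 652/163 = 4.
Since k = 1/(1 − MPC), MPC = 1 − 1/k = 1 − ΔG/ΔY = 1 − 163/652 = 0.750.

0.750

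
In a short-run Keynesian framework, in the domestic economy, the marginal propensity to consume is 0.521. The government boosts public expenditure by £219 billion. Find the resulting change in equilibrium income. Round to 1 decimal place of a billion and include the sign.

+£457.2 billion

Government-spending multiplier = 1/(1 − MPC) = 1/(1 − 0.521) = 1/0.479 ≈ 2.088.
ΔY = k × ΔG = (+£219 billion) / 0.479 ≈ +£457.2 billion.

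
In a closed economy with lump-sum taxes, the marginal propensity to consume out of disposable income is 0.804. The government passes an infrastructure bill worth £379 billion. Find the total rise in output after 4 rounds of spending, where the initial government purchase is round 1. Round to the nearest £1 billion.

Round 1 adds ΔG = £379 billion; each later round is MPC = 0.804 times the previous.
After 4 rounds: 379 + 304.716 + 244.991664 + 196.973297856 = ΔG·(1 − c^4)/(1 − c) = 379 × (1 − 0.417853645056)/0.196 ≈ £1,126 billion.

£1,126 billion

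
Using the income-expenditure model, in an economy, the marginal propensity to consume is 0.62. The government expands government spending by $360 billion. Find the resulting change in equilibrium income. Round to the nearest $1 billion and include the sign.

+$947 billion

Government-spending multiplier = 1/(1 − MPC) = 1/(1 − 0.62) = 1/0.38 ≈ 2.632.
ΔY = k × ΔG = (+$360 billion) / 0.38 ≈ +$947 billion.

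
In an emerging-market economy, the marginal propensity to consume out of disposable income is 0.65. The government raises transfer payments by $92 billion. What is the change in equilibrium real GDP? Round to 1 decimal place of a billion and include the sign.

+$170.9 billion

The transfer change shifts disposable income by +$92 billion, so first-round consumption changes by c·ΔTR = 0.65 × (+$92 billion) = +$59.8 billion.
Expenditure multiplier = 1/(1 − MPC) = 1/(1 − 0.65) = 1/0.35 ≈ 2.857.
The transfer multiplier is c × k ≈ 1.857, so ΔY = k × (c·ΔTR) = (+$59.8 billion) / 0.35 ≈ +$170.9 billion.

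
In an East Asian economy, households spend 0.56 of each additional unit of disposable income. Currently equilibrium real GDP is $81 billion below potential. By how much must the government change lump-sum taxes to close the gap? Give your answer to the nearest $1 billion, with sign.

Spending multiplier = 1/(1 − MPC) = 1/(1 − 0.56) = 1/0.44 ≈ 2.273.
Tax multiplier = −c·k = −0.56/0.44 ≈ −1.273. Need ΔY = +$81 billion, so ΔT = ΔY/(−c·k) = −(+$81 billion) × 0.44 / 0.56 ≈ −$64 billion.
The government should cut lump-sum taxes by $64 billion.

−$64 billion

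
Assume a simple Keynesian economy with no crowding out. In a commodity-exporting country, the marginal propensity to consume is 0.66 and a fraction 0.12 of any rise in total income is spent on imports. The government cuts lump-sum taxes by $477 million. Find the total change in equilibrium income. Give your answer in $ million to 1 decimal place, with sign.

+$684.4 million

A lump-sum tax change of −$477 million shifts disposable income by +$477 million; first-round consumption changes by −c × ΔT = −0.66 × (−$477 million) = +$314.82 million.
Expenditure multiplier = 1/(1 − c + m) = 1/(1 − 0.66 + 0.12) = 1/0.46 ≈ 2.174.
The tax multiplier is −c × k ≈ −1.435, so ΔY = k × (−c·ΔT) = (+$314.82 million) / 0.46 ≈ +$684.4 million.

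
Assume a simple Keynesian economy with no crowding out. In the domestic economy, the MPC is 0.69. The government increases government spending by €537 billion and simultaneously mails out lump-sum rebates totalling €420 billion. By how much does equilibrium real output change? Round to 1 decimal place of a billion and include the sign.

Expenditure multiplier = 1/(1 − MPC) = 1/(1 − 0.69) = 1/0.31 ≈ 3.226.
ΔG contributes k·ΔG = (+€537 billion) / 0.31 ≈ +€1,732.3 billion.
ΔT of −€420 billion changes first-round spending by −c·ΔT = +€289.8 billion, contributing k·(−c·ΔT) = (+€289.8 billion) / 0.31 ≈ +€934.8 billion.
Net ΔY = k(ΔG − c·ΔT) = (+€826.8 billion) / 0.31 ≈ +€2,667.1 billion.

+€2,667.1 billion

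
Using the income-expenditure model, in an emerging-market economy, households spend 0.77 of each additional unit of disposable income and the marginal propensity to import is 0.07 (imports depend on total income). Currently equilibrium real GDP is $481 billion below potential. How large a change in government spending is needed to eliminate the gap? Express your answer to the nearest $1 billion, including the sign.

Spending multiplier = 1/(1 − c + m) = 1/(1 − 0.77 + 0.07) = 1/0.3 ≈ 3.333.
Need ΔY = +$481 billion, so ΔG = ΔY/k = (+$481 billion) × 0.3 ≈ +$144 billion.
The government should increase government spending by $144 billion.

+$144 billion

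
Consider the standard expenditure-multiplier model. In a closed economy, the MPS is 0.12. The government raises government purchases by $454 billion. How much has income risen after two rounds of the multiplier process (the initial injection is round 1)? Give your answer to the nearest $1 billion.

MPC = 1 − MPS = 1 − 0.12 = 0.88.
Round 1 adds ΔG = $454 billion; each later round is MPC = 0.88 times the previous.
After 2 rounds: 454 + 399.52 = ΔG·(1 − c^2)/(1 − c) = 454 × (1 − 0.7744)/0.12 ≈ $854 billion.

$854 billion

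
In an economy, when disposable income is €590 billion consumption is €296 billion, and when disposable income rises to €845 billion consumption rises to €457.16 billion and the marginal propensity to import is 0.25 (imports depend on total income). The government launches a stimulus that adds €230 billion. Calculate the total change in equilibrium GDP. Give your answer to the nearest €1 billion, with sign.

+€372 billion

MPC = ΔC/ΔYd = (457.16 − 296)/(845 − 590) = 161.16/255 = 0.632.
Expenditure multiplier = 1/(1 − c + m) = 1/(1 − 0.632 + 0.25) = 1/0.618 ≈ 1.618.
ΔY = k × ΔG = (+€230 billion) / 0.618 ≈ +€372 billion.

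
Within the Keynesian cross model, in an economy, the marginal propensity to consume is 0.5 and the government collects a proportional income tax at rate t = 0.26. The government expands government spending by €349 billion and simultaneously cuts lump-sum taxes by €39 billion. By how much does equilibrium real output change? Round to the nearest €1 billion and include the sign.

+€585 billion

Expenditure multiplier = 1/(1 − c(1−t)) = 1/(1 − 0.5×0.74) = 1/0.63 ≈ 1.587.
ΔG contributes k·ΔG = (+€349 billion) / 0.63 ≈ +€554 billion.
ΔT of −€39 billion changes first-round spending by −c·ΔT = +€19.5 billion, contributing k·(−c·ΔT) = (+€19.5 billion) / 0.63 ≈ +€31 billion.
Net ΔY = k(ΔG − c·ΔT) = (+€368.5 billion) / 0.63 ≈ +€585 billion.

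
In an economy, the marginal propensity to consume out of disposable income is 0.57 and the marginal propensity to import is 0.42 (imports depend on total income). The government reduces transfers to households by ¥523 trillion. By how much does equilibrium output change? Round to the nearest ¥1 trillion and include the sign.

−¥351 trillion

The transfer change shifts disposable income by −¥523 trillion, so first-round consumption changes by c·ΔTR = 0.57 × (−¥523 trillion) = −¥298.11 trillion.
Expenditure multiplier = 1/(1 − c + m) = 1/(1 − 0.57 + 0.42) = 1/0.85 ≈ 1.176.
The transfer multiplier is c × k ≈ 0.671, so ΔY = k × (c·ΔTR) = (−¥298.11 trillion) / 0.85 ≈ −¥351 trillion.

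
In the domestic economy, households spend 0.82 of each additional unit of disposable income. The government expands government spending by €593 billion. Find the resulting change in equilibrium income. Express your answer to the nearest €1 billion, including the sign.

Spending multiplier = 1/(1 − MPC) = 1/(1 − 0.82) = 1/0.18 ≈ 5.556.
ΔY = k × ΔG = (+€593 billion) / 0.18 ≈ +€3,294 billion.

+€3,294 billion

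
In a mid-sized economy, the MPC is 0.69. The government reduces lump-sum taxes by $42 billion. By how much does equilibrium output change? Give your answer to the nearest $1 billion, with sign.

A lump-sum tax change of −$42 billion shifts disposable income by +$42 billion; first-round consumption changes by −c × ΔT = −0.69 × (−$42 billion) = +$28.98 billion.
Expenditure multiplier = 1/(1 − MPC) = 1/(1 − 0.69) = 1/0.31 ≈ 3.226.
The tax multiplier is −c × k ≈ −2.226, so ΔY = k × (−c·ΔT) = (+$28.98 billion) / 0.31 ≈ +$93 billion.

+$93 billion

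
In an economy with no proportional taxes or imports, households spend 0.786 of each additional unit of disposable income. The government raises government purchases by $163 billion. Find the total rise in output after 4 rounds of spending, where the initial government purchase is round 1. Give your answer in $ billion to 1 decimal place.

$471.0 billion

Round 1 adds ΔG = $163 billion; each later round is MPC = 0.786 times the previous.
After 4 rounds: 163 + 128.118 + 100.700748 + 79.150787928 = ΔG·(1 − c^4)/(1 − c) = 163 × (1 − 0.381671897616)/0.214 ≈ $471 billion.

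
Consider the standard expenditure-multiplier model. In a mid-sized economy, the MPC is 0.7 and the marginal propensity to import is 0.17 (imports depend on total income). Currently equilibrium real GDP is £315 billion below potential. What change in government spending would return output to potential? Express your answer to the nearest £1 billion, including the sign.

Spending multiplier = 1/(1 − c + m) = 1/(1 − 0.7 + 0.17) = 1/0.47 ≈ 2.128.
Need ΔY = +£315 billion, so ΔG = ΔY/k = (+£315 billion) × 0.47 ≈ +£148 billion.
The government should increase government spending by £148 billion.

+£148 billion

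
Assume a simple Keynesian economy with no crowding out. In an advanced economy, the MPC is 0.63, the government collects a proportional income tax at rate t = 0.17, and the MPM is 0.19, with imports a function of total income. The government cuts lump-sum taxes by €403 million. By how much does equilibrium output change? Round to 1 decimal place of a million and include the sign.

+€380.6 million

A lump-sum tax change of −€403 million shifts disposable income by +€403 million; first-round consumption changes by −c × ΔT = −0.63 × (−€403 million) = +€253.89 million.
Expenditure multiplier = 1/(1 − c(1−t) + m) = 1/(1 − 0.63×0.83 + 0.19) = 1/0.6671 ≈ 1.499.
The tax multiplier is −c × k ≈ −0.944, so ΔY = k × (−c·ΔT) = (+€253.89 million) / 0.6671 ≈ +€380.6 million.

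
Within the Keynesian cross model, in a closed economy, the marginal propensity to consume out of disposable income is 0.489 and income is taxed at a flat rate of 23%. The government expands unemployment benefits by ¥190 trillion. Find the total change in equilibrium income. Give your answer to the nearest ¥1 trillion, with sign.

+¥149 trillion

The transfer change shifts disposable income by +¥190 trillion, so first-round consumption changes by c·ΔTR = 0.489 × (+¥190 trillion) = +¥92.91 trillion.
Expenditure multiplier = 1/(1 − c(1−t)) = 1/(1 − 0.489×0.77) = 1/0.62347 ≈ 1.604.
The transfer multiplier is c × k ≈ 0.784, so ΔY = k × (c·ΔTR) = (+¥92.91 trillion) / 0.62347 ≈ +¥149 trillion.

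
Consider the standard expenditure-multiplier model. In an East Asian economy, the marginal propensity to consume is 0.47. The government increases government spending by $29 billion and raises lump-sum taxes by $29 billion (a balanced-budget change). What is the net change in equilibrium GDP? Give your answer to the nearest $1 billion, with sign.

+$29 billion

Expenditure multiplier = 1/(1 − MPC) = 1/(1 − 0.47) = 1/0.53 ≈ 1.887.
ΔG contributes k·ΔG = (+$29 billion) / 0.53 ≈ +$54.7 billion.
ΔT of +$29 billion changes first-round spending by −c·ΔT = −$13.63 billion, contributing k·(−c·ΔT) = (−$13.63 billion) / 0.53 ≈ −$25.7 billion.
With ΔG = ΔT and no other leakages, the balanced-budget multiplier is 1, so ΔY = ΔG = +$29 billion.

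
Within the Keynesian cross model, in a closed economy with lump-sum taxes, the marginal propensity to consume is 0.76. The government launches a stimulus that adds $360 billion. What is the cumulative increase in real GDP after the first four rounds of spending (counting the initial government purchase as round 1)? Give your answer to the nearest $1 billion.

$1,000 billion

Round 1 adds ΔG = $360 billion; each later round is MPC = 0.76 times the previous.
After 4 rounds: 360 + 273.6 + 207.936 + 158.03136 = ΔG·(1 − c^4)/(1 − c) = 360 × (1 − 0.33362176)/0.24 ≈ $1,000 billion.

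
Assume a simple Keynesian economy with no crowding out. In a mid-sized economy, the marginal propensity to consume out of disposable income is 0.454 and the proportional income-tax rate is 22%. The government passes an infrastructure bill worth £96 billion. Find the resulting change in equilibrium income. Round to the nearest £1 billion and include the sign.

+£149 billion

Expenditure multiplier = 1/(1 − c(1−t)) = 1/(1 − 0.454×0.78) = 1/0.64588 ≈ 1.548.
ΔY = k × ΔG = (+£96 billion) / 0.64588 ≈ +£149 billion.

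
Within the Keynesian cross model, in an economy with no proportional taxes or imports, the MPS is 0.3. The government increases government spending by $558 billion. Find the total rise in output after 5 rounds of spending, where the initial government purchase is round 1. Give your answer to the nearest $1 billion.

MPC = 1 − MPS = 1 − 0.3 = 0.7.
Round 1 adds ΔG = $558 billion; each later round is MPC = 0.7 times the previous.
After 5 rounds: 558 + 390.6 + 273.42 + 191.394 + 133.9758 = ΔG·(1 − c^5)/(1 − c) = 558 × (1 − 0.16807)/0.3 ≈ $1,547 billion.

$1,547 billion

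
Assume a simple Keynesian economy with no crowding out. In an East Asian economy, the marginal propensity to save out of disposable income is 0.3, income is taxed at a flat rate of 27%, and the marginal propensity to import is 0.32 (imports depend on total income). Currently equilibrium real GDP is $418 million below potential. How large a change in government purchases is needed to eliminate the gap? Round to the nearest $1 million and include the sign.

+$338 million

MPC = 1 − MPS = 1 − 0.3 = 0.7.
Spending multiplier = 1/(1 − c(1−t) + m) = 1/(1 − 0.7×0.73 + 0.32) = 1/0.809 ≈ 1.236.
Need ΔY = +$418 million, so ΔG = ΔY/k = (+$418 million) × 0.809 ≈ +$338 million.
The government should increase government purchases by $338 million.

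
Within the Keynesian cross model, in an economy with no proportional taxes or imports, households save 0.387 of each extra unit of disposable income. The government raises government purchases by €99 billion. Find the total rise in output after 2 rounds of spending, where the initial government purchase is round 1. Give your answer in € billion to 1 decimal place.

€159.7 billion

MPC = 1 − MPS = 1 − 0.387 = 0.613.
Round 1 adds ΔG = €99 billion; each later round is MPC = 0.613 times the previous.
After 2 rounds: 99 + 60.687 = ΔG·(1 − c^2)/(1 − c) = 99 × (1 − 0.375769)/0.387 ≈ €159.7 billion.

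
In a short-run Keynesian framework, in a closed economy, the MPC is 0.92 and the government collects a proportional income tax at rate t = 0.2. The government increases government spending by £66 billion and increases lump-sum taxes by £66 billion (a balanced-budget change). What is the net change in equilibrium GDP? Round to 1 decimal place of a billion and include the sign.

Expenditure multiplier = 1/(1 − c(1−t)) = 1/(1 − 0.92×0.8) = 1/0.264 ≈ 3.788.
ΔG contributes k·ΔG = (+£66 billion) / 0.264 = +£250 billion.
ΔT of +£66 billion changes first-round spending by −c·ΔT = −£60.72 billion, contributing k·(−c·ΔT) = (−£60.72 billion) / 0.264 = −£230 billion.
Net ΔY = k(ΔG − c·ΔT) = (+£5.28 billion) / 0.264 = +£20 billion.

+£20.0 billion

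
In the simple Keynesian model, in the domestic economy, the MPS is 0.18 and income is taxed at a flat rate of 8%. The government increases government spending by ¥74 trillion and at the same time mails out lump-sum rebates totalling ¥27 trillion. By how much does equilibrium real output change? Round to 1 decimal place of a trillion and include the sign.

+¥391.4 trillion

MPC = 1 − MPS = 1 − 0.18 = 0.82.
Expenditure multiplier = 1/(1 − c(1−t)) = 1/(1 − 0.82×0.92) = 1/0.2456 ≈ 4.072.
ΔG contributes k·ΔG = (+¥74 trillion) / 0.2456 ≈ +¥301.3 trillion.
ΔT of −¥27 trillion changes first-round spending by −c·ΔT = +¥22.14 trillion, contributing k·(−c·ΔT) = (+¥22.14 trillion) / 0.2456 ≈ +¥90.1 trillion.
Net ΔY = k(ΔG − c·ΔT) = (+¥96.14 trillion) / 0.2456 ≈ +¥391.4 trillion.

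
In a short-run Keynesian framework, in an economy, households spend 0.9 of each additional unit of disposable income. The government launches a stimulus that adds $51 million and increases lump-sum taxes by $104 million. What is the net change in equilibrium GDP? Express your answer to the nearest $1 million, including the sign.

−$426 million

Expenditure multiplier = 1/(1 − MPC) = 1/(1 − 0.9) = 1/0.1 = 10.
ΔG contributes k·ΔG = (+$51 million) / 0.1 = +$510 million.
ΔT of +$104 million changes first-round spending by −c·ΔT = −$93.6 million, contributing k·(−c·ΔT) = (−$93.6 million) / 0.1 = −$936 million.
Net ΔY = k(ΔG − c·ΔT) = (−$42.6 million) / 0.1 = −$426 million.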